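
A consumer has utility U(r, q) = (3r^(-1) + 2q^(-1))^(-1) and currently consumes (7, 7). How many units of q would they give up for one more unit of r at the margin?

MRS = 1.5

For CES with ρ = -1, MRS = (3/2)·(q/r)^2.
At (7, 7): MRS = 1.5.
The indifference curve has slope −1.5 at this bundle.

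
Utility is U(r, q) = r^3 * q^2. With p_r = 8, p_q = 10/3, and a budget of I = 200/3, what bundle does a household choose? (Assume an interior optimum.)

MU_r = 3·r^2·q^2 and MU_q = 2·r^3·q.
MRS = MU_r/MU_q = (3/2)·q/r.
Tangency: set MRS = p_r/p_q = 8/(10/3) = 2.4.
So (3/2)·q/r = 2.4, i.e. q = 1.6·r.
Substitute into the budget 8·r + (10/3)·q = 200/3: (40/3)·r = 200/3, so r* = 5.
Then q* = 1.6·5 = 8.

r* = 5, q* = 8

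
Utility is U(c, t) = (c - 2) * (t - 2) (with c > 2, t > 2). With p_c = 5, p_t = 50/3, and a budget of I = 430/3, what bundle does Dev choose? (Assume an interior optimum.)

c* = 12, t* = 5

MU_c = (t−2), MU_t = (c−2).
MRS = (t−2)/(c−2).
Tangency: set MRS = p_c/p_t = 5/(50/3) = 0.3.
So (t − 2)/(c − 2) = 0.3, i.e. (t − 2) = 0.3·(c − 2).
Rewrite the budget in excess-of-subsistence terms: 5·(c − 2) + (50/3)·(t − 2) = 430/3 − 5·2 − (50/3)·2 = 100.
Substituting, 10·(c − 2) = 100, so c − 2 = 10 and c* = 12.
Then t − 2 = 0.3·10 = 3, so t* = 5.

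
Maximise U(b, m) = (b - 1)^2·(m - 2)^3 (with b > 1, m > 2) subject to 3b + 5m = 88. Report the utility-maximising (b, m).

b* = 11, m* = 11

MU_b = 2·(b−1)·(m−2)^3, MU_m = 3·(b−1)^2·(m−2)^2.
MRS = (2/3)·(m−2)/(b−1).
Tangency: set MRS = p_b/p_m = 3/5 = 0.6.
So (2/3)·(m − 2)/(b − 1) = 0.6, i.e. (m − 2) = 0.9·(b − 1).
Rewrite the budget in excess-of-subsistence terms: 3·(b − 1) + 5·(m − 2) = 88 − 3·1 − 5·2 = 75.
Substituting, 7.5·(b − 1) = 75, so b − 1 = 10 and b* = 11.
Then m − 2 = 0.9·10 = 9, so m* = 11.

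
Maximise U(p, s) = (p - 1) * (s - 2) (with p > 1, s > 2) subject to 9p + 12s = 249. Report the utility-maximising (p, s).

p* = 13, s* = 11

MU_p = (s−2), MU_s = (p−1).
MRS = (s−2)/(p−1).
Tangency: set MRS = p_p/p_s = 9/12 = 0.75.
So (s − 2)/(p − 1) = 0.75, i.e. (s − 2) = 0.75·(p − 1).
Rewrite the budget in excess-of-subsistence terms: 9·(p − 1) + 12·(s − 2) = 249 − 9·1 − 12·2 = 216.
Substituting, 18·(p − 1) = 216, so p − 1 = 12 and p* = 13.
Then s − 2 = 0.75·12 = 9, so s* = 11.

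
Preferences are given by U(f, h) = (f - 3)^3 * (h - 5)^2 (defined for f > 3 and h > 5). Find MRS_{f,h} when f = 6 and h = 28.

MRS = 11.5

MU_f = 3·(f−3)^2·(h−5)^2, MU_h = 2·(f−3)^3·(h−5).
MRS = (3/2)·(h−5)/(f−3).
At (6, 28): MRS = 11.5.
So at (6, 28) the consumer would give up 11.5 units of h for one more unit of f.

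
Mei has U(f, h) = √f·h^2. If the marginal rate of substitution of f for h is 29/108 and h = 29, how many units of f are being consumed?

f = 27

MU_f = 0.5·f^(-0.5)·h^2 and MU_h = 2·√f·h.
MRS = MU_f/MU_h = (0.25)·h/f.
Substitute h = 29: MRS = 7.25/f. Setting 7.25/f = 29/108 gives f = 7.25/(29/108) = 27.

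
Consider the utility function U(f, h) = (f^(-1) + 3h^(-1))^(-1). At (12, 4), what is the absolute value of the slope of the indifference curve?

For CES with ρ = -1, MRS = (1/3)·(h/f)^2.
At (12, 4): MRS = 1/27.
The indifference curve has slope −1/27 at this bundle.

MRS = 1/27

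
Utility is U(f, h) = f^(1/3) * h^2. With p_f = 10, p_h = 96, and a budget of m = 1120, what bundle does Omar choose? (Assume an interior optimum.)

f* = 16, h* = 10

MU_f = 1/3·f^(-2/3)·h^2 and MU_h = 2·f^(1/3)·h.
MRS = MU_f/MU_h = (1/6)·h/f.
Tangency: set MRS = p_f/p_h = 10/96 = 5/48.
So (1/6)·h/f = 5/48, i.e. h = 0.625·f.
Substitute into the budget 10·f + 96·h = 1120: 70·f = 1120, so f* = 16.
Then h* = 0.625·16 = 10.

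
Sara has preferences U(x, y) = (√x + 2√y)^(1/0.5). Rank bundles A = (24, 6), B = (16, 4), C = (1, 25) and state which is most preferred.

Bundle C

Evaluate utility at each bundle:
U(A) = 96.000.
U(B) = 64.000.
U(C) = 121.000.
Highest utility is C, so C ≻ A ≻ B.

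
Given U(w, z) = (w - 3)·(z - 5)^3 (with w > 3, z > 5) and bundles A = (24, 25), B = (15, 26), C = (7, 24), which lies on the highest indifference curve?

Evaluate utility at each bundle:
U(A) = 168000.
U(B) = 111132.
U(C) = 27436.
Highest utility is A, so A ≻ B ≻ C.

Bundle A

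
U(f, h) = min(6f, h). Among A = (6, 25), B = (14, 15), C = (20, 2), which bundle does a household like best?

Bundle A

Evaluate utility at each bundle:
U(A) = 25.
U(B) = 15.
U(C) = 2.
Highest utility is A, so A ≻ B ≻ C.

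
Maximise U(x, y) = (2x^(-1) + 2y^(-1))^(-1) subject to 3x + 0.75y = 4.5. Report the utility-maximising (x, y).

x* = 1, y* = 2

For CES with ρ = -1, MRS = (y/x)^2.
Tangency: set MRS = p_x/p_y = 3/0.75 = 4.
So (y/x)^2 = 4; taking the square root, y/x = 2, i.e. y = 2·x.
Substitute into the budget 3·x + 0.75·y = 4.5: 4.5·x = 4.5, so x* = 1 and y* = 2·1 = 2.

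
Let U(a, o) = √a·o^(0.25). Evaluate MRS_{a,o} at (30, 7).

MU_a = 0.5·a^(-0.5)·o^(0.25) and MU_o = 0.25·√a·o^(-0.75).
MRS = MU_a/MU_o = (2)·o/a.
At (30, 7): MRS = 7/15.
The indifference curve has slope −7/15 at this bundle.

MRS = 7/15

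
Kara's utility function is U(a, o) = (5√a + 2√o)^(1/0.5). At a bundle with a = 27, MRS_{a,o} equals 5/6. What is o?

For CES with ρ = 0.5, MRS = (5/2)·√(o/a).
Setting (5/2)·√(o/27) = 5/6 gives √(o/27) = 1/3, so o/27 = 1/9 and o = 3.

o = 3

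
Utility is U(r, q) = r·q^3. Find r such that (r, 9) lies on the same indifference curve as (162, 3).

U(162, 3) = 4374.
Set U(r, 9) = 4374 and solve.
With q = 9: 9^3 = 729, so r = 4374/729 = 6.
Check: U(6, 9) = 4374.

r = 6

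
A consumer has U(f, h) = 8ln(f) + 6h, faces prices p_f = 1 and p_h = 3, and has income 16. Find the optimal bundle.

MU_f = 8/f, MU_h = 6.
MRS = 8/f ÷ 6.
Tangency: set MRS = p_f/p_h = 1/3.
MRS depends only on f: (4/3)/f = 1/3 ⇒ f* = (4/3)/(1/3) = 4.
From the budget, 3·h = 16 − 1·4 = 12, so h* = 4.

f* = 4, h* = 4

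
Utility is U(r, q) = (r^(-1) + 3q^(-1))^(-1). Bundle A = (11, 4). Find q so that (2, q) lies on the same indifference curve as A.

q = 8.8

U depends on (r, q) only through S = r^(-1) + 3q^(-1), so equal utility means equal S. At (11, 4): S = 37/44.
With r = 2: 2^(-1) = 0.5, so 3q^(-1) = 37/44 − 0.5 = 15/44, i.e. q^(-1) = 5/44.
Hence q = 1/(5/44) = 8.8.
Check: U(2, 8.8) = 1.1892.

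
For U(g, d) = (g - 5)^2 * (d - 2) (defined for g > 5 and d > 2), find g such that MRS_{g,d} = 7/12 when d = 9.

g = 29

MU_g = 2·(g−5)·(d−2), MU_d = (g−5)^2.
MRS = (2/1)·(d−2)/(g−5).
Substitute d = 9: MRS = 14/(g − 5). Setting this equal to 7/12 gives g − 5 = 14/(7/12) = 24, so g = 29.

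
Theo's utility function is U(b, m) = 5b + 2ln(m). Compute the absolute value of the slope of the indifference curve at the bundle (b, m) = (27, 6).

MU_b = 5, MU_m = 2/m.
MRS = 5 ÷ (2/m).
At (27, 6): MRS = 15.
That is, one extra unit of b is worth 15 units of m at the margin.

MRS = 15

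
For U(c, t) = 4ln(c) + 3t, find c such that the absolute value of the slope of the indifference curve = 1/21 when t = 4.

c = 28

MU_c = 4/c, MU_t = 3.
MRS = 4/c ÷ 3.
MRS depends only on c: (4/3)/c = 1/21 ⇒ c = (4/3)/(1/21) = 28.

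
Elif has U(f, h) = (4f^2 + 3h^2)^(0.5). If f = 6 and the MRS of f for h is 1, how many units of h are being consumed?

For CES with ρ = 2, MRS = (4/3)·(h/f)^(-1).
Setting (4/3)·(h/6)^(-1) = 1 gives (h/6)^(-1) = 0.75, so h/6 = 4/3 and h = 8.

h = 8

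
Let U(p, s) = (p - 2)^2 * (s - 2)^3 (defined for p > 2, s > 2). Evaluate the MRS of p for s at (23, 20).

MRS = 4/7

MU_p = 2·(p−2)·(s−2)^3, MU_s = 3·(p−2)^2·(s−2)^2.
MRS = (2/3)·(s−2)/(p−2).
At (23, 20): MRS = 4/7.
That is, one extra unit of p is worth 4/7 units of s at the margin.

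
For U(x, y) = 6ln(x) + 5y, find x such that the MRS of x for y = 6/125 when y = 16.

MU_x = 6/x, MU_y = 5.
MRS = 6/x ÷ 5.
MRS depends only on x: 1.2/x = 6/125 ⇒ x = 1.2/(6/125) = 25.

x = 25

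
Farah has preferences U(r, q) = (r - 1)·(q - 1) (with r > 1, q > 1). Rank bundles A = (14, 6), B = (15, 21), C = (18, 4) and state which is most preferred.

Bundle B

Evaluate utility at each bundle:
U(A) = 65.
U(B) = 280.
U(C) = 51.
Highest utility is B, so B ≻ A ≻ C.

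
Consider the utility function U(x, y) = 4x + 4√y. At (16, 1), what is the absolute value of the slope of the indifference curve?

MRS = 2

MU_x = 4, MU_y = 4/(2√y).
MRS = 4 ÷ (4/(2√y)).
At (16, 1): MRS = 2.
That is, one extra unit of x is worth 2 units of y at the margin.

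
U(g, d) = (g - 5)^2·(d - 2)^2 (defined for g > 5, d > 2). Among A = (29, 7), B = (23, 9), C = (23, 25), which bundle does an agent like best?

Bundle C

Evaluate utility at each bundle:
U(A) = 14400.
U(B) = 15876.
U(C) = 171396.
Highest utility is C, so C ≻ B ≻ A.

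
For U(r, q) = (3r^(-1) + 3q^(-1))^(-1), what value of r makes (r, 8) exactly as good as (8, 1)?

r = 1

U depends on (r, q) only through S = 3r^(-1) + 3q^(-1), so equal utility means equal S. At (8, 1): S = 3.375.
With q = 8: 3·8^(-1) = 0.375, so 3r^(-1) = 3.375 − 0.375 = 3, i.e. r^(-1) = 1.
Hence r = 1/1 = 1.
Check: U(1, 8) = 0.2963.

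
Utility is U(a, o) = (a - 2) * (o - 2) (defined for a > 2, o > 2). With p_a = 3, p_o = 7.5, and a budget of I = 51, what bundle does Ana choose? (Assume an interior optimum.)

MU_a = (o−2), MU_o = (a−2).
MRS = (o−2)/(a−2).
Tangency: set MRS = p_a/p_o = 3/7.5 = 0.4.
So (o − 2)/(a − 2) = 0.4, i.e. (o − 2) = 0.4·(a − 2).
Rewrite the budget in excess-of-subsistence terms: 3·(a − 2) + 7.5·(o − 2) = 51 − 3·2 − 7.5·2 = 30.
Substituting, 6·(a − 2) = 30, so a − 2 = 5 and a* = 7.
Then o − 2 = 0.4·5 = 2, so o* = 4.

a* = 7, o* = 4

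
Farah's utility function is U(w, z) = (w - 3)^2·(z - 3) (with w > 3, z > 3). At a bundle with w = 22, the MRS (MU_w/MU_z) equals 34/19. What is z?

MU_w = 2·(w−3)·(z−3), MU_z = (w−3)^2.
MRS = (2/1)·(z−3)/(w−3).
Substitute w = 22: MRS = (z − 3)/9.5. Setting this equal to 34/19 gives z − 3 = (34/19)·9.5 = 17, so z = 20.

z = 20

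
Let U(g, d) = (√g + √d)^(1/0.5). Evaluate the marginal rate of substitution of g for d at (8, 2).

For CES with ρ = 0.5, MRS = √(d/g).
At (8, 2): MRS = 0.5.
That is, one extra unit of g is worth 0.5 units of d at the margin.

MRS = 0.5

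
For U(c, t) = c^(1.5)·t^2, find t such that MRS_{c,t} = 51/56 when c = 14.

MU_c = 1.5·√c·t^2 and MU_t = 2·c^(1.5)·t.
MRS = MU_c/MU_t = (0.75)·t/c.
Substitute c = 14: MRS = t/(56/3). Setting t/(56/3) = 51/56 gives t = (51/56)·(56/3) = 17.

t = 17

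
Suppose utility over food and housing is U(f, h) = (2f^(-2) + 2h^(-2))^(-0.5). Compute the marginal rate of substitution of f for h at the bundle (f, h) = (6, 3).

MRS = 0.125

For CES with ρ = -2, MRS = (h/f)^3.
At (6, 3): MRS = 0.125.
So at (6, 3) the consumer would give up 0.125 units of h for one more unit of f.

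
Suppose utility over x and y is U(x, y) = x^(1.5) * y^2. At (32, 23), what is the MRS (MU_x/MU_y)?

MU_x = 1.5·√x·y^2 and MU_y = 2·x^(1.5)·y.
MRS = MU_x/MU_y = (0.75)·y/x.
At (32, 23): MRS = 69/128.
So at (32, 23) the consumer would give up 69/128 units of y for one more unit of x.

MRS = 69/128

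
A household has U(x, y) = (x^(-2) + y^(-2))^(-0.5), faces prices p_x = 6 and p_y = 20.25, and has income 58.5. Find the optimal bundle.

For CES with ρ = -2, MRS = (y/x)^3.
Tangency: set MRS = p_x/p_y = 6/20.25 = 8/27.
So (y/x)^3 = 8/27; taking the cube root, y/x = 2/3, i.e. y = (2/3)·x.
Substitute into the budget 6·x + 20.25·y = 58.5: 19.5·x = 58.5, so x* = 3 and y* = (2/3)·3 = 2.

x* = 3, y* = 2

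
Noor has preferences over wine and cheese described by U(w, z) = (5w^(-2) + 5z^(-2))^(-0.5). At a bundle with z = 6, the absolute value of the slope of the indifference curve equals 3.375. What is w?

For CES with ρ = -2, MRS = (z/w)^3.
Setting (6/w)^3 = 3.375 gives 6/w = 1.5 and w = 4.

w = 4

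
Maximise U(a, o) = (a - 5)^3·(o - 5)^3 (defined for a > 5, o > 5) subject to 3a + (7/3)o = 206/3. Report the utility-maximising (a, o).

a* = 12, o* = 14

MU_a = 3·(a−5)^2·(o−5)^3, MU_o = 3·(a−5)^3·(o−5)^2.
MRS = (o−5)/(a−5).
Tangency: set MRS = p_a/p_o = 3/(7/3) = 9/7.
So (o − 5)/(a − 5) = 9/7, i.e. (o − 5) = (9/7)·(a − 5).
Rewrite the budget in excess-of-subsistence terms: 3·(a − 5) + (7/3)·(o − 5) = 206/3 − 3·5 − (7/3)·5 = 42.
Substituting, 6·(a − 5) = 42, so a − 5 = 7 and a* = 12.
Then o − 5 = (9/7)·7 = 9, so o* = 14.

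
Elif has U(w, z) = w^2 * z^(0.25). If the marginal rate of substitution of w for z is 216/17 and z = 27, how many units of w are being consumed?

MU_w = 2·w·z^(0.25) and MU_z = 0.25·w^2·z^(-0.75).
MRS = MU_w/MU_z = (8)·z/w.
Substitute z = 27: MRS = 216/w. Setting 216/w = 216/17 gives w = 216/(216/17) = 17.

w = 17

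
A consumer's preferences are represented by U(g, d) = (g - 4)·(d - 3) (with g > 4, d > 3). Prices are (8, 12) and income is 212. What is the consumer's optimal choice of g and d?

MU_g = (d−3), MU_d = (g−4).
MRS = (d−3)/(g−4).
Tangency: set MRS = p_g/p_d = 8/12 = 2/3.
So (d − 3)/(g − 4) = 2/3, i.e. (d − 3) = (2/3)·(g − 4).
Rewrite the budget in excess-of-subsistence terms: 8·(g − 4) + 12·(d − 3) = 212 − 8·4 − 12·3 = 144.
Substituting, 16·(g − 4) = 144, so g − 4 = 9 and g* = 13.
Then d − 3 = (2/3)·9 = 6, so d* = 9.

g* = 13, d* = 9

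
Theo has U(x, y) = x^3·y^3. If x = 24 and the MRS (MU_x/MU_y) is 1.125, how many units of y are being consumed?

y = 27

MU_x = 3·x^2·y^3 and MU_y = 3·x^3·y^2.
MRS = MU_x/MU_y = y/x.
Substitute x = 24: MRS = y/24. Setting y/24 = 1.125 gives y = 1.125·24 = 27.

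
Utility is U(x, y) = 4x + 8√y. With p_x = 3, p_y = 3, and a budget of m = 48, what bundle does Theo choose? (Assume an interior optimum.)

MU_x = 4, MU_y = 8/(2√y).
MRS = 4 ÷ (8/(2√y)).
Tangency: set MRS = p_x/p_y = 3/3 = 1.
MRS depends only on y: √y = 1 ⇒ √y = 1 ⇒ y* = 1.
From the budget, 3·x = 48 − 3·1 = 45, so x* = 15.

x* = 15, y* = 1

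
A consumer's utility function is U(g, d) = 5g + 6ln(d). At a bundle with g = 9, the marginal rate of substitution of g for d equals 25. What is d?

MU_g = 5, MU_d = 6/d.
MRS = 5 ÷ (6/d).
MRS depends only on d: (5/6)·d = 25 ⇒ d = 25/(5/6) = 30.

d = 30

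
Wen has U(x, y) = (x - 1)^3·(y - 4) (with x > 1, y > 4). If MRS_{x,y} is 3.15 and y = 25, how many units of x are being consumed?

MU_x = 3·(x−1)^2·(y−4), MU_y = (x−1)^3.
MRS = (3/1)·(y−4)/(x−1).
Substitute y = 25: MRS = 63/(x − 1). Setting this equal to 3.15 gives x − 1 = 63/3.15 = 20, so x = 21.

x = 21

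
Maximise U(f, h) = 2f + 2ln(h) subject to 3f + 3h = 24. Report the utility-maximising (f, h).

f* = 7, h* = 1

MU_f = 2, MU_h = 2/h.
MRS = 2 ÷ (2/h).
Tangency: set MRS = p_f/p_h = 3/3 = 1.
MRS depends only on h: h = 1 ⇒ h* = 1.
From the budget, 3·f = 24 − 3·1 = 21, so f* = 7.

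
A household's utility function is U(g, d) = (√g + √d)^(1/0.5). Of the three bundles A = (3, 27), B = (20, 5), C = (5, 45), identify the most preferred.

Evaluate utility at each bundle:
U(A) = 48.000.
U(B) = 45.000.
U(C) = 80.000.
Highest utility is C, so C ≻ A ≻ B.

Bundle C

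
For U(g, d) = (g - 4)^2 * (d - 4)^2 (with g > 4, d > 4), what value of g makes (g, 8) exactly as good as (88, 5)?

g = 25

U(88, 5) = 7056.
Set U(g, 8) = 7056 and solve.
With d = 8: (8 − 4)^2 = 16, so (g − 4)^2 = 7056/16 = 441.
Taking the square root (with g > 4): g − 4 = 21, so g = 25.
Check: U(25, 8) = 7056.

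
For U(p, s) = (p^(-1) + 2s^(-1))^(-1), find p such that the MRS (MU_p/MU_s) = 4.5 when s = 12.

For CES with ρ = -1, MRS = (1/2)·(s/p)^2.
Setting (1/2)·(12/p)^2 = 4.5 gives (12/p)^2 = 9, so 12/p = 3 and p = 4.

p = 4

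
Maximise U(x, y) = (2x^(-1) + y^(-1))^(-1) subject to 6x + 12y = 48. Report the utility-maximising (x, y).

For CES with ρ = -1, MRS = (2/1)·(y/x)^2.
Tangency: set MRS = p_x/p_y = 6/12 = 0.5.
So (y/x)^2 = 0.25; taking the square root, y/x = 0.5, i.e. y = 0.5·x.
Substitute into the budget 6·x + 12·y = 48: 12·x = 48, so x* = 4 and y* = 0.5·4 = 2.

x* = 4, y* = 2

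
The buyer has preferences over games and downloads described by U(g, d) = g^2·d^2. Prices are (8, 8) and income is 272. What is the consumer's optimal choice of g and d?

MU_g = 2·g·d^2 and MU_d = 2·g^2·d.
MRS = MU_g/MU_d = d/g.
Tangency: set MRS = p_g/p_d = 8/8 = 1.
So d/g = 1, i.e. d = g.
Substitute into the budget 8·g + 8·d = 272: 16·g = 272, so g* = 17.
Then d* = 17.

g* = 17, d* = 17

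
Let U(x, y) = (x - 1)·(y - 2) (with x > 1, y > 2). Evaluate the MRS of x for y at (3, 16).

MRS = 7

MU_x = (y−2), MU_y = (x−1).
MRS = (y−2)/(x−1).
At (3, 16): MRS = 7.
The indifference curve has slope −7 at this bundle.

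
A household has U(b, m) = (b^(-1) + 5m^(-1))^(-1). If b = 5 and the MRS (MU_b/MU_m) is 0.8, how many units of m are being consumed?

For CES with ρ = -1, MRS = (1/5)·(m/b)^2.
Setting (1/5)·(m/5)^2 = 0.8 gives (m/5)^2 = 4, so m/5 = 2 and m = 10.

m = 10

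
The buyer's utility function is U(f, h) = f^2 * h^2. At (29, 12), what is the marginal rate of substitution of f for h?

MRS = 12/29

MU_f = 2·f·h^2 and MU_h = 2·f^2·h.
MRS = MU_f/MU_h = h/f.
At (29, 12): MRS = 12/29.
That is, one extra unit of f is worth 12/29 units of h at the margin.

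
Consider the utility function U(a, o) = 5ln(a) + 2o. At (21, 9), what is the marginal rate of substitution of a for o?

MRS = 5/42

MU_a = 5/a, MU_o = 2.
MRS = 5/a ÷ 2.
At (21, 9): MRS = 5/42.
The indifference curve has slope −5/42 at this bundle.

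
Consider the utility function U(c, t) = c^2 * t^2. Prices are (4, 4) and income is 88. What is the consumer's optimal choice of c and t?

c* = 11, t* = 11

MU_c = 2·c·t^2 and MU_t = 2·c^2·t.
MRS = MU_c/MU_t = t/c.
Tangency: set MRS = p_c/p_t = 4/4 = 1.
So t/c = 1, i.e. t = c.
Substitute into the budget 4·c + 4·t = 88: 8·c = 88, so c* = 11.
Then t* = 11.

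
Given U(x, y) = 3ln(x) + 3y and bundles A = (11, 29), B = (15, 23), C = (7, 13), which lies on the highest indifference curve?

Bundle A

Evaluate utility at each bundle:
U(A) = 94.194.
U(B) = 77.124.
U(C) = 44.838.
Highest utility is A, so A ≻ B ≻ C.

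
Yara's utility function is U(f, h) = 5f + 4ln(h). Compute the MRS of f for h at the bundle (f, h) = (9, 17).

MRS = 21.25

MU_f = 5, MU_h = 4/h.
MRS = 5 ÷ (4/h).
At (9, 17): MRS = 21.25.
So at (9, 17) the consumer would give up 21.25 units of h for one more unit of f.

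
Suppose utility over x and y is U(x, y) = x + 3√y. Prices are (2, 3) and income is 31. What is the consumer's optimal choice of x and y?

MU_x = 1, MU_y = 3/(2√y).
MRS = 1 ÷ (3/(2√y)).
Tangency: set MRS = p_x/p_y = 2/3.
MRS depends only on y: (2/3)·√y = 2/3 ⇒ √y = (2/3)/(2/3) = 1 ⇒ y* = 1.
From the budget, 2·x = 31 − 3·1 = 28, so x* = 14.

x* = 14, y* = 1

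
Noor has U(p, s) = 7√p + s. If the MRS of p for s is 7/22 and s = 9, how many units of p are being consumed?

p = 121

MU_p = 7/(2√p), MU_s = 1.
MRS = 7/(2√p) ÷ 1.
MRS depends only on p: 3.5/√p = 7/22 ⇒ √p = 3.5/(7/22) = 11 ⇒ p = 121.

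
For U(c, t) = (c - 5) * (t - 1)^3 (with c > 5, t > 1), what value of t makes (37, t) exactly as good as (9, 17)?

t = 9

U(9, 17) = 16384.
Set U(37, t) = 16384 and solve.
With c = 37: (37 − 5) = 32, so (t − 1)^3 = 16384/32 = 512.
Taking the cube root (with t > 1): t − 1 = 8, so t = 9.
Check: U(37, 9) = 16384.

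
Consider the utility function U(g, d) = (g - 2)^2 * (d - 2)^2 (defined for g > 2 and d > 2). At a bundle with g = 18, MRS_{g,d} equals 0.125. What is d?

d = 4

MU_g = 2·(g−2)·(d−2)^2, MU_d = 2·(g−2)^2·(d−2).
MRS = (d−2)/(g−2).
Substitute g = 18: MRS = (d − 2)/16. Setting this equal to 0.125 gives d − 2 = 0.125·16 = 2, so d = 4.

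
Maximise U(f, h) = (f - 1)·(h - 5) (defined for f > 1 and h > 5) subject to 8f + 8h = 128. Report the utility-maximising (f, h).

f* = 6, h* = 10

MU_f = (h−5), MU_h = (f−1).
MRS = (h−5)/(f−1).
Tangency: set MRS = p_f/p_h = 8/8 = 1.
So (h − 5)/(f − 1) = 1, i.e. (h − 5) = (f − 1).
Rewrite the budget in excess-of-subsistence terms: 8·(f − 1) + 8·(h − 5) = 128 − 8·1 − 8·5 = 80.
Substituting, 16·(f − 1) = 80, so f − 1 = 5 and f* = 6.
Then h − 5 = 5, so h* = 10.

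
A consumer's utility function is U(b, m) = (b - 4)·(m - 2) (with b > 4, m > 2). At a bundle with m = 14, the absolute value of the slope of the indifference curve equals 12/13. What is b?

b = 17

MU_b = (m−2), MU_m = (b−4).
MRS = (m−2)/(b−4).
Substitute m = 14: MRS = 12/(b − 4). Setting this equal to 12/13 gives b − 4 = 12/(12/13) = 13, so b = 17.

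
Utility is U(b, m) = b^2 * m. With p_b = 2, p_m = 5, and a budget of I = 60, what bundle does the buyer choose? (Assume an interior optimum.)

b* = 20, m* = 4

MU_b = 2·b·m and MU_m = b^2.
MRS = MU_b/MU_m = (2/1)·m/b.
Tangency: set MRS = p_b/p_m = 2/5 = 0.4.
So (2/1)·m/b = 0.4, i.e. m = 0.2·b.
Substitute into the budget 2·b + 5·m = 60: 3·b = 60, so b* = 20.
Then m* = 0.2·20 = 4.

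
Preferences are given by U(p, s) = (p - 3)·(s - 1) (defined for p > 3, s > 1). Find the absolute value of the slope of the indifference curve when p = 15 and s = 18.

MU_p = (s−1), MU_s = (p−3).
MRS = (s−1)/(p−3).
At (15, 18): MRS = 17/12.
That is, one extra unit of p is worth 17/12 units of s at the margin.

MRS = 17/12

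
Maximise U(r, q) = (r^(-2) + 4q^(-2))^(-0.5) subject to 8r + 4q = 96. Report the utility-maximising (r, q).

For CES with ρ = -2, MRS = (1/4)·(q/r)^3.
Tangency: set MRS = p_r/p_q = 8/4 = 2.
So (q/r)^3 = 8; taking the cube root, q/r = 2, i.e. q = 2·r.
Substitute into the budget 8·r + 4·q = 96: 16·r = 96, so r* = 6 and q* = 2·6 = 12.

r* = 6, q* = 12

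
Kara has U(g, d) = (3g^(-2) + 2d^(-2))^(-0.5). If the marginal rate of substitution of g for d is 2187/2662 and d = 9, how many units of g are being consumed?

For CES with ρ = -2, MRS = (3/2)·(d/g)^3.
Setting (3/2)·(9/g)^3 = 2187/2662 gives (9/g)^3 = 729/1331, so 9/g = 9/11 and g = 11.

g = 11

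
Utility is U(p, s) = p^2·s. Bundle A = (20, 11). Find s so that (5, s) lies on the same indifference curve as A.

U(20, 11) = 4400.
Set U(5, s) = 4400 and solve.
With p = 5: 5^2 = 25, so s = 4400/25 = 176.
Check: U(5, 176) = 4400.

s = 176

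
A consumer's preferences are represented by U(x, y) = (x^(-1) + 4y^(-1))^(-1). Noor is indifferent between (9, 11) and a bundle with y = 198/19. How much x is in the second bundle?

x = 11

U depends on (x, y) only through S = x^(-1) + 4y^(-1), so equal utility means equal S. At (9, 11): S = 47/99.
With y = 198/19: 4·(198/19)^(-1) = 38/99, so x^(-1) = 47/99 − 38/99 = 1/11.
Hence x = 1/(1/11) = 11.
Check: U(11, 198/19) = 2.1064.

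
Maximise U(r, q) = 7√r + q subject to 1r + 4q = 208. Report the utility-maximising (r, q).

MU_r = 7/(2√r), MU_q = 1.
MRS = 7/(2√r) ÷ 1.
Tangency: set MRS = p_r/p_q = 1/4 = 0.25.
MRS depends only on r: 3.5/√r = 0.25 ⇒ √r = 3.5/0.25 = 14 ⇒ r* = 196.
From the budget, 4·q = 208 − 1·196 = 12, so q* = 3.

r* = 196, q* = 3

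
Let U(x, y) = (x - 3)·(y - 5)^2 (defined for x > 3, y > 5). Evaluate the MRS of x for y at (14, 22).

MU_x = (y−5)^2, MU_y = 2·(x−3)·(y−5).
MRS = (1/2)·(y−5)/(x−3).
At (14, 22): MRS = 17/22.
So at (14, 22) the consumer would give up 17/22 units of y for one more unit of x.

MRS = 17/22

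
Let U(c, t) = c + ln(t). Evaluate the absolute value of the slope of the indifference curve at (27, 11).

MU_c = 1, MU_t = 1/t.
MRS = 1 ÷ (1/t).
At (27, 11): MRS = 11.
That is, one extra unit of c is worth 11 units of t at the margin.

MRS = 11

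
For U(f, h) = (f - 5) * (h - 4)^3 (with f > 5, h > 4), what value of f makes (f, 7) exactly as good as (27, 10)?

U(27, 10) = 4752.
Set U(f, 7) = 4752 and solve.
With h = 7: (7 − 4)^3 = 27, so (f − 5) = 4752/27 = 176.
So f = 5 + 176 = 181.
Check: U(181, 7) = 4752.

f = 181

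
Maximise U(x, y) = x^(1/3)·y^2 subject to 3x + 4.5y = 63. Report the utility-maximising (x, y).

x* = 3, y* = 12

MU_x = 1/3·x^(-2/3)·y^2 and MU_y = 2·x^(1/3)·y.
MRS = MU_x/MU_y = (1/6)·y/x.
Tangency: set MRS = p_x/p_y = 3/4.5 = 2/3.
So (1/6)·y/x = 2/3, i.e. y = 4·x.
Substitute into the budget 3·x + 4.5·y = 63: 21·x = 63, so x* = 3.
Then y* = 4·3 = 12.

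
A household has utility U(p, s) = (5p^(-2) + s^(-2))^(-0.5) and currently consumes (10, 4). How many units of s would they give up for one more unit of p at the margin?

MRS = 8/25

For CES with ρ = -2, MRS = (5/1)·(s/p)^3.
At (10, 4): MRS = 8/25.
So at (10, 4) the consumer would give up 8/25 units of s for one more unit of p.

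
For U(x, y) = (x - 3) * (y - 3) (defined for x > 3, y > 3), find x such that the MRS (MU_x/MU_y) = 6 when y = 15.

MU_x = (y−3), MU_y = (x−3).
MRS = (y−3)/(x−3).
Substitute y = 15: MRS = 12/(x − 3). Setting this equal to 6 gives x − 3 = 12/6 = 2, so x = 5.

x = 5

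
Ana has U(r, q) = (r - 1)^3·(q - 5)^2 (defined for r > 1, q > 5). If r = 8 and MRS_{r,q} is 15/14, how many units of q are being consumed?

MU_r = 3·(r−1)^2·(q−5)^2, MU_q = 2·(r−1)^3·(q−5).
MRS = (3/2)·(q−5)/(r−1).
Substitute r = 8: MRS = (q − 5)/(14/3). Setting this equal to 15/14 gives q − 5 = (15/14)·(14/3) = 5, so q = 10.

q = 10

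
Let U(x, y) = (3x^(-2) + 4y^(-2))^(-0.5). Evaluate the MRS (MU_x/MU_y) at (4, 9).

For CES with ρ = -2, MRS = (3/4)·(y/x)^3.
At (4, 9): MRS = 2187/256.
The indifference curve has slope −2187/256 at this bundle.

MRS = 2187/256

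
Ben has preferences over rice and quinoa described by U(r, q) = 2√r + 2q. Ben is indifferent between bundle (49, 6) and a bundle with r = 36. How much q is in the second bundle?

U(49, 6) = 26.
Set U(36, q) = 26 and solve.
With r = 36: √36 = 6, so 2q = 26 − 2·6 = 14 and q = 7.
Check: U(36, 7) = 26.

q = 7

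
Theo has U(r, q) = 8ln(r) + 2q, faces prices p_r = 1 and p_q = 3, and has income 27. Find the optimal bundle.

r* = 12, q* = 5

MU_r = 8/r, MU_q = 2.
MRS = 8/r ÷ 2.
Tangency: set MRS = p_r/p_q = 1/3.
MRS depends only on r: 4/r = 1/3 ⇒ r* = 4/(1/3) = 12.
From the budget, 3·q = 27 − 1·12 = 15, so q* = 5.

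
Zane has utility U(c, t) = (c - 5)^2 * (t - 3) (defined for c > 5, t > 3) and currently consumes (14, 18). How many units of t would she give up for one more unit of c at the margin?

MU_c = 2·(c−5)·(t−3), MU_t = (c−5)^2.
MRS = (2/1)·(t−3)/(c−5).
At (14, 18): MRS = 10/3.
The indifference curve has slope −10/3 at this bundle.

MRS = 10/3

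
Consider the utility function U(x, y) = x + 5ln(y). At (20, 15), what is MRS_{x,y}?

MU_x = 1, MU_y = 5/y.
MRS = 1 ÷ (5/y).
At (20, 15): MRS = 3.
That is, one extra unit of x is worth 3 units of y at the margin.

MRS = 3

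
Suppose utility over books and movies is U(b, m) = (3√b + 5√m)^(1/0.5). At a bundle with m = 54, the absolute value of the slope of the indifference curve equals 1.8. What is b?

b = 6

For CES with ρ = 0.5, MRS = (3/5)·√(m/b).
Setting (3/5)·√(54/b) = 1.8 gives √(54/b) = 3, so 54/b = 9 and b = 6.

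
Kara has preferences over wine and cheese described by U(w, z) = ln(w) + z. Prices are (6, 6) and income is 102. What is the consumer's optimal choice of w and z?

w* = 1, z* = 16

MU_w = 1/w, MU_z = 1.
MRS = 1/w ÷ 1.
Tangency: set MRS = p_w/p_z = 6/6 = 1.
MRS depends only on w: 1/w = 1 ⇒ w* = 1/1 = 1.
From the budget, 6·z = 102 − 6·1 = 96, so z* = 16.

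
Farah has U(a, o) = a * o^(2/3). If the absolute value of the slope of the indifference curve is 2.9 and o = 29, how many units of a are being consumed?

MU_a = o^(2/3) and MU_o = 2/3·a·o^(-1/3).
MRS = MU_a/MU_o = (1.5)·o/a.
Substitute o = 29: MRS = 43.5/a. Setting 43.5/a = 2.9 gives a = 43.5/2.9 = 15.

a = 15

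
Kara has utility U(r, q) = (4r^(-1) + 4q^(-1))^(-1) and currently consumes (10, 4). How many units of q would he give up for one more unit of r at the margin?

MRS = 4/25

For CES with ρ = -1, MRS = (q/r)^2.
At (10, 4): MRS = 4/25.
The indifference curve has slope −4/25 at this bundle.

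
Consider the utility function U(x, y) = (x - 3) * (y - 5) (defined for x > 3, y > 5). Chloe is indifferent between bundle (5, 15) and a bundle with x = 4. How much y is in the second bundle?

y = 25

U(5, 15) = 20.
Set U(4, y) = 20 and solve.
With x = 4: (4 − 3) = 1, so (y − 5) = 20/1 = 20.
So y = 5 + 20 = 25.
Check: U(4, 25) = 20.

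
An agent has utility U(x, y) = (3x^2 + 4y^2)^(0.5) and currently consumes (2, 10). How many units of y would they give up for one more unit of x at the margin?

MRS = 0.15

For CES with ρ = 2, MRS = (3/4)·(y/x)^(-1).
At (2, 10): MRS = 0.15.
The indifference curve has slope −0.15 at this bundle.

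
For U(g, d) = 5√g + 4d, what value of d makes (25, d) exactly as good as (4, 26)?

U(4, 26) = 114.
Set U(25, d) = 114 and solve.
With g = 25: √25 = 5, so 4d = 114 − 5·5 = 89 and d = 22.25.
Check: U(25, 22.25) = 114.

d = 22.25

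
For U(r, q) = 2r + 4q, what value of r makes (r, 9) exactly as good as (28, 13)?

U(28, 13) = 108.
Set U(r, 9) = 108 and solve.
2r + 4·9 = 108 ⇒ 2r = 72 ⇒ r = 36.
Check: U(36, 9) = 108.

r = 36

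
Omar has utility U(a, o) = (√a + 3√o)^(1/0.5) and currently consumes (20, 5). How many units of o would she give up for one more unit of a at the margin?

MRS = 1/6

For CES with ρ = 0.5, MRS = (1/3)·√(o/a).
At (20, 5): MRS = 1/6.
The indifference curve has slope −1/6 at this bundle.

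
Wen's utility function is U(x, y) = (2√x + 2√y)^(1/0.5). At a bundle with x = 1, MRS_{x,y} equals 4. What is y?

y = 16

For CES with ρ = 0.5, MRS = √(y/x).
Setting √(y/1) = 4 gives y/1 = 16 and y = 16.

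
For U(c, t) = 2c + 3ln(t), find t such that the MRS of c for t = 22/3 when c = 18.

MU_c = 2, MU_t = 3/t.
MRS = 2 ÷ (3/t).
MRS depends only on t: (2/3)·t = 22/3 ⇒ t = (22/3)/(2/3) = 11.

t = 11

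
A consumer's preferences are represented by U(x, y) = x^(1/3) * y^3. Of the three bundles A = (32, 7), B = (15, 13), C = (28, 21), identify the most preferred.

Bundle C

Evaluate utility at each bundle:
U(A) = 1088.957.
U(B) = 5418.268.
U(C) = 28121.850.
Highest utility is C, so C ≻ B ≻ A.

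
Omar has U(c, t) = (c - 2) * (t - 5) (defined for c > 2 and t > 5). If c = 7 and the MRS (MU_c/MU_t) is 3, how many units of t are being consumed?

t = 20

MU_c = (t−5), MU_t = (c−2).
MRS = (t−5)/(c−2).
Substitute c = 7: MRS = (t − 5)/5. Setting this equal to 3 gives t − 5 = 3·5 = 15, so t = 20.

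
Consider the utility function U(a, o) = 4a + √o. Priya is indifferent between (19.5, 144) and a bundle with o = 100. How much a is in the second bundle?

a = 20

U(19.5, 144) = 90.
Set U(a, 100) = 90 and solve.
With o = 100: √100 = 10, so 4a = 90 − 10 = 80 and a = 20.
Check: U(20, 100) = 90.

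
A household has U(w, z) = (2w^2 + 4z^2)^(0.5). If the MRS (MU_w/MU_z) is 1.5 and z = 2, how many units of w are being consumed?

w = 6

For CES with ρ = 2, MRS = (2/4)·(z/w)^(-1).
Setting (2/4)·(2/w)^(-1) = 1.5 gives (2/w)^(-1) = 3, so 2/w = 1/3 and w = 6.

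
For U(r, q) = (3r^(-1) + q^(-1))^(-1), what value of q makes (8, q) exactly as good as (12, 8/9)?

q = 1

U depends on (r, q) only through S = 3r^(-1) + q^(-1), so equal utility means equal S. At (12, 8/9): S = 1.375.
With r = 8: 3·8^(-1) = 0.375, so q^(-1) = 1.375 − 0.375 = 1.
Hence q = 1/1 = 1.
Check: U(8, 1) = 0.7273.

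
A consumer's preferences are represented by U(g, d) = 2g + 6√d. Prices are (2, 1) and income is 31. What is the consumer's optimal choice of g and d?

g* = 11, d* = 9

MU_g = 2, MU_d = 6/(2√d).
MRS = 2 ÷ (6/(2√d)).
Tangency: set MRS = p_g/p_d = 2/1 = 2.
MRS depends only on d: (2/3)·√d = 2 ⇒ √d = 2/(2/3) = 3 ⇒ d* = 9.
From the budget, 2·g = 31 − 1·9 = 22, so g* = 11.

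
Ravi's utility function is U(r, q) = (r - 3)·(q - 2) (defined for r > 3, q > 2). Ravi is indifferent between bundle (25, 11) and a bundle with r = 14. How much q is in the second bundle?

q = 20

U(25, 11) = 198.
Set U(14, q) = 198 and solve.
With r = 14: (14 − 3) = 11, so (q − 2) = 198/11 = 18.
So q = 2 + 18 = 20.
Check: U(14, 20) = 198.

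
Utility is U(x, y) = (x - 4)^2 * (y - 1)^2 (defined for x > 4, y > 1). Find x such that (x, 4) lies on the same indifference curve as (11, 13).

x = 32

U(11, 13) = 7056.
Set U(x, 4) = 7056 and solve.
With y = 4: (4 − 1)^2 = 9, so (x − 4)^2 = 7056/9 = 784.
Taking the square root (with x > 4): x − 4 = 28, so x = 32.
Check: U(32, 4) = 7056.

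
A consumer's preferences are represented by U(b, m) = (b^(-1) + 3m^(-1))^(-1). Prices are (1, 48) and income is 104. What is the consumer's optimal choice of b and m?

b* = 8, m* = 2

For CES with ρ = -1, MRS = (1/3)·(m/b)^2.
Tangency: set MRS = p_b/p_m = 1/48.
So (m/b)^2 = 1/16; taking the square root, m/b = 0.25, i.e. m = 0.25·b.
Substitute into the budget 1·b + 48·m = 104: 13·b = 104, so b* = 8 and m* = 0.25·8 = 2.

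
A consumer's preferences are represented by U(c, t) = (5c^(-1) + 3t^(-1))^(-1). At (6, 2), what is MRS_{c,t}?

For CES with ρ = -1, MRS = (5/3)·(t/c)^2.
At (6, 2): MRS = 5/27.
That is, one extra unit of c is worth 5/27 units of t at the margin.

MRS = 5/27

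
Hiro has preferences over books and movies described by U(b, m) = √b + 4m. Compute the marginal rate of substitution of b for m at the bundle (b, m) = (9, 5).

MRS = 1/24

MU_b = 1/(2√b), MU_m = 4.
MRS = 1/(2√b) ÷ 4.
At (9, 5): MRS = 1/24.
So at (9, 5) the consumer would give up 1/24 units of m for one more unit of b.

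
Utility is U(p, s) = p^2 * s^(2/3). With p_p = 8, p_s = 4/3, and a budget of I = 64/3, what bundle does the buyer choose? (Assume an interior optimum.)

MU_p = 2·p·s^(2/3) and MU_s = 2/3·p^2·s^(-1/3).
MRS = MU_p/MU_s = (3)·s/p.
Tangency: set MRS = p_p/p_s = 8/(4/3) = 6.
So (3)·s/p = 6, i.e. s = 2·p.
Substitute into the budget 8·p + (4/3)·s = 64/3: (32/3)·p = 64/3, so p* = 2.
Then s* = 2·2 = 4.

p* = 2, s* = 4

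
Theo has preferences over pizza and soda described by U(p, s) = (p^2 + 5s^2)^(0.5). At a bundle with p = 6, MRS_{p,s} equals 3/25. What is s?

s = 10

For CES with ρ = 2, MRS = (1/5)·(s/p)^(-1).
Setting (1/5)·(s/6)^(-1) = 3/25 gives (s/6)^(-1) = 0.6, so s/6 = 5/3 and s = 10.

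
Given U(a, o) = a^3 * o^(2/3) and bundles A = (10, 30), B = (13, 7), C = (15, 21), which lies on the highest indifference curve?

Evaluate utility at each bundle:
U(A) = 9654.894.
U(B) = 8039.495.
U(C) = 25689.361.
Highest utility is C, so C ≻ A ≻ B.

Bundle C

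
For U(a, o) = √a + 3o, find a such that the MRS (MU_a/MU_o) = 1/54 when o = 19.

MU_a = 1/(2√a), MU_o = 3.
MRS = 1/(2√a) ÷ 3.
MRS depends only on a: (1/6)/√a = 1/54 ⇒ √a = (1/6)/(1/54) = 9 ⇒ a = 81.

a = 81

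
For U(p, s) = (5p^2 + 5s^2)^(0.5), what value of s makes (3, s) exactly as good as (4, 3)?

U depends on (p, s) only through S = 5p^2 + 5s^2, so equal utility means equal S. At (4, 3): S = 125.
With p = 3: 5·3^2 = 45, so 5s^2 = 125 − 45 = 80, i.e. s^2 = 16.
Hence s = √16 = 4.
Check: U(3, 4) = 11.1803.

s = 4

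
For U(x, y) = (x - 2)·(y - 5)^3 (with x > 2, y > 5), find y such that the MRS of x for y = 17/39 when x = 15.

y = 22

MU_x = (y−5)^3, MU_y = 3·(x−2)·(y−5)^2.
MRS = (1/3)·(y−5)/(x−2).
Substitute x = 15: MRS = (y − 5)/39. Setting this equal to 17/39 gives y − 5 = (17/39)·39 = 17, so y = 22.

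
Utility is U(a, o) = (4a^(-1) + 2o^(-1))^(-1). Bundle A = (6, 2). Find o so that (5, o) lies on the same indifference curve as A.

o = 30/13

U depends on (a, o) only through S = 4a^(-1) + 2o^(-1), so equal utility means equal S. At (6, 2): S = 5/3.
With a = 5: 4·5^(-1) = 0.8, so 2o^(-1) = 5/3 − 0.8 = 13/15, i.e. o^(-1) = 13/30.
Hence o = 1/(13/30) = 30/13.
Check: U(5, 30/13) = 0.6.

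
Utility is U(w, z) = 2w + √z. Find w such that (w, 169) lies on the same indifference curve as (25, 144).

w = 24.5

U(25, 144) = 62.
Set U(w, 169) = 62 and solve.
With z = 169: √169 = 13, so 2w = 62 − 13 = 49 and w = 24.5.
Check: U(24.5, 169) = 62.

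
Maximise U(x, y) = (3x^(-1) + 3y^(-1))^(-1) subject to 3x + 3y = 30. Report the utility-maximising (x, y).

For CES with ρ = -1, MRS = (y/x)^2.
Tangency: set MRS = p_x/p_y = 3/3 = 1.
So (y/x)^2 = 1; taking the square root, y/x = 1, i.e. y = x.
Substitute into the budget 3·x + 3·y = 30: 6·x = 30, so x* = 5 and y* = 5.

x* = 5, y* = 5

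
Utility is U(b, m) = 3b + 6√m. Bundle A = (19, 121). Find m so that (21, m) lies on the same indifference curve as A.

U(19, 121) = 123.
Set U(21, m) = 123 and solve.
With b = 21: 6√m = 123 − 3·21 = 60, so √m = 10 and m = 100.
Check: U(21, 100) = 123.

m = 100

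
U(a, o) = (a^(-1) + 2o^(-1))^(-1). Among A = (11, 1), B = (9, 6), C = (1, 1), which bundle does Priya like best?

Evaluate utility at each bundle:
U(A) = 0.478.
U(B) = 2.250.
U(C) = 0.333.
Highest utility is B, so B ≻ A ≻ C.

Bundle B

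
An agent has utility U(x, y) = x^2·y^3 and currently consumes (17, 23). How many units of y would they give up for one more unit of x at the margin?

MU_x = 2·x·y^3 and MU_y = 3·x^2·y^2.
MRS = MU_x/MU_y = (2/3)·y/x.
At (17, 23): MRS = 46/51.
The indifference curve has slope −46/51 at this bundle.

MRS = 46/51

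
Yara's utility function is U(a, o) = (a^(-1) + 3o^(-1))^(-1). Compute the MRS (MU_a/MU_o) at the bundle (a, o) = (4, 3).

For CES with ρ = -1, MRS = (1/3)·(o/a)^2.
At (4, 3): MRS = 3/16.
That is, one extra unit of a is worth 3/16 units of o at the margin.

MRS = 3/16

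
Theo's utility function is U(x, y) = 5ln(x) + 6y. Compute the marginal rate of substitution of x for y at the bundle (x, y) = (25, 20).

MRS = 1/30

MU_x = 5/x, MU_y = 6.
MRS = 5/x ÷ 6.
At (25, 20): MRS = 1/30.
So at (25, 20) the consumer would give up 1/30 units of y for one more unit of x.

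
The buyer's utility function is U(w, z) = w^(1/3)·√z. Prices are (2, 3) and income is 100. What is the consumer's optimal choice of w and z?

MU_w = 1/3·w^(-2/3)·√z and MU_z = 0.5·w^(1/3)·z^(-0.5).
MRS = MU_w/MU_z = (2/3)·z/w.
Tangency: set MRS = p_w/p_z = 2/3.
So (2/3)·z/w = 2/3, i.e. z = w.
Substitute into the budget 2·w + 3·z = 100: 5·w = 100, so w* = 20.
Then z* = 20.

w* = 20, z* = 20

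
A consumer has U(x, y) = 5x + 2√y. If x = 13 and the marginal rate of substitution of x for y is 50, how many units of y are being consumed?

MU_x = 5, MU_y = 2/(2√y).
MRS = 5 ÷ (2/(2√y)).
MRS depends only on y: 5·√y = 50 ⇒ √y = 50/5 = 10 ⇒ y = 100.

y = 100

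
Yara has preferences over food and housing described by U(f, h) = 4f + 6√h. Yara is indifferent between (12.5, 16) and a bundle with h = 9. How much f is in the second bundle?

f = 14

U(12.5, 16) = 74.
Set U(f, 9) = 74 and solve.
With h = 9: √9 = 3, so 4f = 74 − 6·3 = 56 and f = 14.
Check: U(14, 9) = 74.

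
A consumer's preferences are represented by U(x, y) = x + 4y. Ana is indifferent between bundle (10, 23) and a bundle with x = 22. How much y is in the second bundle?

U(10, 23) = 102.
Set U(22, y) = 102 and solve.
22 + 4y = 102 ⇒ 4y = 80 ⇒ y = 20.
Check: U(22, 20) = 102.

y = 20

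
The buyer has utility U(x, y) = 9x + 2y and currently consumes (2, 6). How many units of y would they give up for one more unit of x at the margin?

MRS = 4.5

MU_x = 9, MU_y = 2, so MRS = 9/2 = 4.5 at every bundle.
At (2, 6): MRS = 4.5.
That is, one extra unit of x is worth 4.5 units of y at the margin.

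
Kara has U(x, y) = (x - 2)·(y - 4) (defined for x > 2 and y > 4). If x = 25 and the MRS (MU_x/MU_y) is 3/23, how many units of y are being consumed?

y = 7

MU_x = (y−4), MU_y = (x−2).
MRS = (y−4)/(x−2).
Substitute x = 25: MRS = (y − 4)/23. Setting this equal to 3/23 gives y − 4 = (3/23)·23 = 3, so y = 7.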